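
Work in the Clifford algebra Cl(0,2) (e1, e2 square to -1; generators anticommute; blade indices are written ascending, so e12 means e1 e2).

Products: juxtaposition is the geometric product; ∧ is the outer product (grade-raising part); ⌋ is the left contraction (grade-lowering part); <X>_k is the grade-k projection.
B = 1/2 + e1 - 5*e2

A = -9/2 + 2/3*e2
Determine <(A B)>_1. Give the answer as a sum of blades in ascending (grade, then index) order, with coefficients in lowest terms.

step 1: 13/12 - 9/2*e1 + 137/6*e2 - 2/3*e12
step 2: -9/2*e1 + 137/6*e2
Answer: -9/2*e1 + 137/6*e2


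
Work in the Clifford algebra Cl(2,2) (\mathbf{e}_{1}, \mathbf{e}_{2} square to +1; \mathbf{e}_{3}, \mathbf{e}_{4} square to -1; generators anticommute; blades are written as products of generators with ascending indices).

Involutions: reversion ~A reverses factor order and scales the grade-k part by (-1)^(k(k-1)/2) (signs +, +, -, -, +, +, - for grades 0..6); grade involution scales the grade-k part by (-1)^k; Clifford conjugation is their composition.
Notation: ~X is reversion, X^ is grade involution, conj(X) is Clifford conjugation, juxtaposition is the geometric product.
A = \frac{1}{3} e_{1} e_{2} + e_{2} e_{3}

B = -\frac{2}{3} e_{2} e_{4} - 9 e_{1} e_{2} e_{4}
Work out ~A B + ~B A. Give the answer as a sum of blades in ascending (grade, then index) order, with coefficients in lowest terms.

first term: -3 e_{4} + \frac{2}{9} e_{1} e_{4} - \frac{2}{3} e_{3} e_{4} - 9 e_{1} e_{3} e_{4}
second term: -3 e_{4} - \frac{2}{9} e_{1} e_{4} + \frac{2}{3} e_{3} e_{4} + 9 e_{1} e_{3} e_{4}
Answer: -6 e_{4}


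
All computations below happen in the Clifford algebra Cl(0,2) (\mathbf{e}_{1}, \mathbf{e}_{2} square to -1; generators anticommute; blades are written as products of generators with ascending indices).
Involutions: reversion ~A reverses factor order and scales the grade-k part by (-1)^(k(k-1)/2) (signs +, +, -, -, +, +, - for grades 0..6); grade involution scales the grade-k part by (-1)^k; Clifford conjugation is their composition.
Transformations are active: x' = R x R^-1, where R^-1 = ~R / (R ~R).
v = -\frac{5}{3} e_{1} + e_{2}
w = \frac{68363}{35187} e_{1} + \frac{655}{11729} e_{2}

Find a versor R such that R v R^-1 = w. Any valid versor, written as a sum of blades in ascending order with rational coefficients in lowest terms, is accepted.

Construction: equal norms (both -\frac{34}{9}) license R = v + w = \frac{9718}{35187} e_{1} + \frac{12384}{11729} e_{2} — nothing changes along that direction, while (v - w)/2 changes sign, so v maps onto w.
Answer: \frac{9718}{35187} e_{1} + \frac{12384}{11729} e_{2}


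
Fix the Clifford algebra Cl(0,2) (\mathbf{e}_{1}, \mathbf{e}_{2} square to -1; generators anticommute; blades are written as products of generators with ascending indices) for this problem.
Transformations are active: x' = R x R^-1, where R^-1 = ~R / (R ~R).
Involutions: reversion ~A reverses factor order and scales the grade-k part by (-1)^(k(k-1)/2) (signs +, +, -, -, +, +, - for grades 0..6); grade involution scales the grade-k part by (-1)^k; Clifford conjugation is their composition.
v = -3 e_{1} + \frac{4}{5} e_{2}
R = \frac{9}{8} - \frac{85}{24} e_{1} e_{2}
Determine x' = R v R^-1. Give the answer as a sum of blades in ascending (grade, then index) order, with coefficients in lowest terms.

~R = \frac{9}{8} + \frac{85}{24} e_{1} e_{2}, and R ~R = \frac{3977}{288}, so R^-1 = ~R / (\frac{3977}{288}).
R v = -\frac{13}{24} e_{1} + \frac{461}{40} e_{2}
Answer: \frac{11580}{3977} e_{1} + \frac{21433}{19885} e_{2}


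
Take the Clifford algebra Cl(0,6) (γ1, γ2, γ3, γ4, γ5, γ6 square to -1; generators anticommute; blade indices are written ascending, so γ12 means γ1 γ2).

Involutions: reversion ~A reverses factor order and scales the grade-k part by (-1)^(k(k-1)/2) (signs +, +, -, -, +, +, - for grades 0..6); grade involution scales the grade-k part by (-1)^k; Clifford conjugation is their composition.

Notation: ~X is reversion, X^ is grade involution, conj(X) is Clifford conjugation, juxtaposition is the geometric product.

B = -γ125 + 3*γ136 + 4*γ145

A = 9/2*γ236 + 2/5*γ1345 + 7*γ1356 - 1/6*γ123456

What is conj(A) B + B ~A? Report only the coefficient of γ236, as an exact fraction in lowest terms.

first term: -8/5*γ3 + 21*γ5 + 27/2*γ12 - 2/5*γ234 + 19/3*γ236 - 1/2*γ245 + 169/6*γ346 - 6/5*γ456 + 9/2*γ1356 - 18*γ123456
second term: 8/5*γ3 - 21*γ5 + 27/2*γ12 - 2/5*γ234 + 23/3*γ236 + 1/2*γ245 + 167/6*γ346 - 6/5*γ456 - 9/2*γ1356 - 18*γ123456
Answer: 14


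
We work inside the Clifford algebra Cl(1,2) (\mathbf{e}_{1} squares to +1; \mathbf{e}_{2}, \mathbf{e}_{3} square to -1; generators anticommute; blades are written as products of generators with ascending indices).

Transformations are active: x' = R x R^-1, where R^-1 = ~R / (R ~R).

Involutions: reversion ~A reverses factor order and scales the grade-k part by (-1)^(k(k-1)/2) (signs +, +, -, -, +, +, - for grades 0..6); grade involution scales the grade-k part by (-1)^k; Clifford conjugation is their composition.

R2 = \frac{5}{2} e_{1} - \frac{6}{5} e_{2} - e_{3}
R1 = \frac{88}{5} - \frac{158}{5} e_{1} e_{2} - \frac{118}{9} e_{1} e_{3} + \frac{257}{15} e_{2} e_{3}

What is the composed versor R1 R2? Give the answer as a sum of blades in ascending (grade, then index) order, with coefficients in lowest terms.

Distribute over the terms of R2 (each basis-blade product reordered to ascending indices, repeated generators contracted through their squares):
R1 (\frac{5}{2} e_{1}) = 44 e_{1} + 79 e_{2} + \frac{295}{9} e_{3} + \frac{257}{6} e_{1} e_{2} e_{3}
R1 (-\frac{6}{5} e_{2}) = -\frac{948}{25} e_{1} - \frac{528}{25} e_{2} - \frac{514}{25} e_{3} - \frac{236}{15} e_{1} e_{2} e_{3}
R1 (-e_{3}) = -\frac{118}{9} e_{1} + \frac{257}{15} e_{2} - \frac{88}{5} e_{3} + \frac{158}{5} e_{1} e_{2} e_{3}
Summing the partial products and collecting blades:
Answer: -\frac{1582}{225} e_{1} + \frac{5626}{75} e_{2} - \frac{1211}{225} e_{3} + \frac{587}{10} e_{1} e_{2} e_{3}


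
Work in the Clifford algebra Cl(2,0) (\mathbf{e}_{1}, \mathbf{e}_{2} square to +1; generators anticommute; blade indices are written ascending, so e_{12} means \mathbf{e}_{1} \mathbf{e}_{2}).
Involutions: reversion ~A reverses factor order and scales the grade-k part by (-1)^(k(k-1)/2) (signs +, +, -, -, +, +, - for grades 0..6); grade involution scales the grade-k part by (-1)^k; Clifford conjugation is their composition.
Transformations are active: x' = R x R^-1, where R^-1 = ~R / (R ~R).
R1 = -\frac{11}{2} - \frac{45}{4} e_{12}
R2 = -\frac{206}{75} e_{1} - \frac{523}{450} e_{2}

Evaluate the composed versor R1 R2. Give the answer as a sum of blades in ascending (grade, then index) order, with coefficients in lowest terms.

Distribute over the terms of R1 (each basis-blade product reordered to ascending indices, repeated generators contracted through their squares):
(-\frac{11}{2}) R2 = \frac{1133}{75} e_{1} + \frac{5753}{900} e_{2}
(-\frac{45}{4} e_{12}) R2 = \frac{523}{40} e_{1} - \frac{309}{10} e_{2}
Summing the partial products and collecting blades:
Answer: \frac{16909}{600} e_{1} - \frac{22057}{900} e_{2}


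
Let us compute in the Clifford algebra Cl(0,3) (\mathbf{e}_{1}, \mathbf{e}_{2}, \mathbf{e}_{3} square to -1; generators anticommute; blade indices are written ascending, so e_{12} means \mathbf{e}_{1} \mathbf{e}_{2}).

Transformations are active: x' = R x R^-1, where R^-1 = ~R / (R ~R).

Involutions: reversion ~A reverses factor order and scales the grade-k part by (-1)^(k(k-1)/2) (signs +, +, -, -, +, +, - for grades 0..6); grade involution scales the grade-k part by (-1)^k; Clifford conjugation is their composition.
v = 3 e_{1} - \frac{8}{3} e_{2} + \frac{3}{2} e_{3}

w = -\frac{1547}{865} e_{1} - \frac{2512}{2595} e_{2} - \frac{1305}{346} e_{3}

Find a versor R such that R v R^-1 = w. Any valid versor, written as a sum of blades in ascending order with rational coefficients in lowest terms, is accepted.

Here q(v) = q(w) = -\frac{661}{36}; the classical choice R = v + w = \frac{1048}{865} e_{1} - \frac{3144}{865} e_{2} - \frac{393}{173} e_{3} then realises v -> w under the sandwich.
Answer: \frac{1048}{865} e_{1} - \frac{3144}{865} e_{2} - \frac{393}{173} e_{3}


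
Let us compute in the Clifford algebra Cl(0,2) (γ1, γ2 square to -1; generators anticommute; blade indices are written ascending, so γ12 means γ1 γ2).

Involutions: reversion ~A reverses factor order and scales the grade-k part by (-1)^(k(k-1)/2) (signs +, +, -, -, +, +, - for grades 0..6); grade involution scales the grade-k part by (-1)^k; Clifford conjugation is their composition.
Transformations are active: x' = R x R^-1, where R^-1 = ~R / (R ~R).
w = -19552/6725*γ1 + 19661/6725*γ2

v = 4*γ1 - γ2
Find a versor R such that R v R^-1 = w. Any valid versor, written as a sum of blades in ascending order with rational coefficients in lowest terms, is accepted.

Here q(v) = q(w) = -17; the classical choice R = v + w = 7348/6725*γ1 + 12936/6725*γ2 then realises v -> w under the sandwich.
Answer: 7348/6725*γ1 + 12936/6725*γ2


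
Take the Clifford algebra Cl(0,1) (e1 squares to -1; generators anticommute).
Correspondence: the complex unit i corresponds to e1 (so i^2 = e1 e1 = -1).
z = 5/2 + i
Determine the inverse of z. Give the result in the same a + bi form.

In blades: z = 5/2 + e1.
With qbar = 5/2 - e1 (scalar fixed, mapped units negated), z qbar = 29/4 (the sum of squared coefficients), so z^-1 = qbar / (29/4) = 10/29 - 4/29*e1; translating back:
Answer: 10/29 - 4/29*i


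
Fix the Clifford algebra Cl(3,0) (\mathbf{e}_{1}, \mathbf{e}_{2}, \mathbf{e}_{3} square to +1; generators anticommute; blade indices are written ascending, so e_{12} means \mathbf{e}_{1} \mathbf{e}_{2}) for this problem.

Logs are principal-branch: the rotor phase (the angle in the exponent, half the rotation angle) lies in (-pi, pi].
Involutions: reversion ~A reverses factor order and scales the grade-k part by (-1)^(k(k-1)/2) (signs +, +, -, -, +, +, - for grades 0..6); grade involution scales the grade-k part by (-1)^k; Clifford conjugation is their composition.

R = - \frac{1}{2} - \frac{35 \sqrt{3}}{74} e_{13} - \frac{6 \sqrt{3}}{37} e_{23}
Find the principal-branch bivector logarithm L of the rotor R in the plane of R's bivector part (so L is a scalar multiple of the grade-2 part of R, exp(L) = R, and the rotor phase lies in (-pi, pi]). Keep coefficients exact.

The scalar part of R is - \frac{1}{2}, and that scalar determines the rotor phase on the principal branch; recovering the unit plane as bivector-part over sine of the phase gives L = phase * plane.
Concretely: cos(phase) = - \frac{1}{2} gives phase = ±\frac{2 \pi}{3}, and since phase/sin(phase) is even the sign is immaterial: L = (phase/sin(phase)) * <R>_2 = (\frac{4 \sqrt{3} \pi}{9}) * <R>_2.
Answer: - \frac{70 \pi}{111} e_{13} - \frac{8 \pi}{37} e_{23}


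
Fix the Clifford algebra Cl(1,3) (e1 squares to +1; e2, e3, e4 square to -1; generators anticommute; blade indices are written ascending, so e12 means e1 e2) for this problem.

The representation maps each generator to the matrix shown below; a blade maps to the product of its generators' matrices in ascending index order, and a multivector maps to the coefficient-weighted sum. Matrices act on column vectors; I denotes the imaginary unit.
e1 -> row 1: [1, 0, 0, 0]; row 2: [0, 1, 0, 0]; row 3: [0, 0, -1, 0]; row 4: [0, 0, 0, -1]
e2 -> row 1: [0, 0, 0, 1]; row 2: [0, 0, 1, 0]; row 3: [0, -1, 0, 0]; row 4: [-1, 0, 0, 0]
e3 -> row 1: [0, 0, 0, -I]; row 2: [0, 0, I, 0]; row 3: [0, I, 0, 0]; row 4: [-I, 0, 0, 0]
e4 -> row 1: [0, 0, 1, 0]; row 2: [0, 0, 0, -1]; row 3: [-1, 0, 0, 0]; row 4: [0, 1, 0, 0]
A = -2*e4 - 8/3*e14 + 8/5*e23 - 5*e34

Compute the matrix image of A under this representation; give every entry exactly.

Bivector images (products of the table entries): rho(e14) = rho(e1)rho(e4) = row 1: [0, 0, 1, 0]; row 2: [0, 0, 0, -1]; row 3: [1, 0, 0, 0]; row 4: [0, -1, 0, 0]; rho(e23) = rho(e2)rho(e3) = row 1: [-I, 0, 0, 0]; row 2: [0, I, 0, 0]; row 3: [0, 0, -I, 0]; row 4: [0, 0, 0, I]; rho(e34) = rho(e3)rho(e4) = row 1: [0, -I, 0, 0]; row 2: [-I, 0, 0, 0]; row 3: [0, 0, 0, -I]; row 4: [0, 0, -I, 0].
M = (-2)*rho(e4) + (-8/3)*rho(e14) + (8/5)*rho(e23) + (-5)*rho(e34), summed entrywise:
Answer: row 1: [-8*I/5, 5*I, -14/3, 0]; row 2: [5*I, 8*I/5, 0, 14/3]; row 3: [-2/3, 0, -8*I/5, 5*I]; row 4: [0, 2/3, 5*I, 8*I/5]


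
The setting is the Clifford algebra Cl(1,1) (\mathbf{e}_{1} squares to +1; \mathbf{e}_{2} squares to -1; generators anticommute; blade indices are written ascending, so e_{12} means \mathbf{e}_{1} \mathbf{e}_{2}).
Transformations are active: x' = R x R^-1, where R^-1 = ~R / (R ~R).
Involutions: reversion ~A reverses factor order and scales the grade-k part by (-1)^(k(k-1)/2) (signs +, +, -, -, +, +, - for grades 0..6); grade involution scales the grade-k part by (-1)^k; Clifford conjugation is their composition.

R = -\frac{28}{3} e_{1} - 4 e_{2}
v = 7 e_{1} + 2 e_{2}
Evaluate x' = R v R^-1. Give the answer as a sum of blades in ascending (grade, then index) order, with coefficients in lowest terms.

~R = -\frac{28}{3} e_{1} - 4 e_{2}, and R ~R = \frac{640}{9}, so R^-1 = ~R / (\frac{640}{9}).
R v = -\frac{172}{3} + \frac{28}{3} e_{12}
Answer: \frac{161}{20} e_{1} + \frac{89}{20} e_{2}


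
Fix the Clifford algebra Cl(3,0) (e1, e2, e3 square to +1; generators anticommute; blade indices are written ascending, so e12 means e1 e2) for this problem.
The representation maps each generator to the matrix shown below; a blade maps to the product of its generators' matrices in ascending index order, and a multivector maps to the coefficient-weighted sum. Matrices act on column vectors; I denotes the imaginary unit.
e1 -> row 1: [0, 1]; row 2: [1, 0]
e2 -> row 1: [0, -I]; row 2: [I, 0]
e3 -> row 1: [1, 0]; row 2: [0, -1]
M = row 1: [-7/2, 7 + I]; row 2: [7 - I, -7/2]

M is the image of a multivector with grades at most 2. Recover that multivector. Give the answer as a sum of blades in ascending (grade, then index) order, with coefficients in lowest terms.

Method: 1, rho(e1), rho(e2), rho(e3) form a trace-orthogonal basis of the 2x2 complex matrices (tr(X Y) = 2 if X = Y, else 0), so M = m0*1 + m1*rho(e1) + m2*rho(e2) + m3*rho(e3) with m0 = tr(M)/2 = -7/2, m1 = tr(M rho(e1))/2 = 7, m2 = tr(M rho(e2))/2 = -1, m3 = tr(M rho(e3))/2 = 0.
Multiplying table entries, the bivector images are rho(e12) = I*rho(e3), rho(e13) = -I*rho(e2), rho(e23) = I*rho(e1); with real blade coefficients the real parts of m0..m3 are the coefficients of 1, e1, e2, e3 and the imaginary parts give the bivectors (e23: Im m1, e13: -Im m2, e12: Im m3).
Answer: -7/2 + 7*e1 - e2


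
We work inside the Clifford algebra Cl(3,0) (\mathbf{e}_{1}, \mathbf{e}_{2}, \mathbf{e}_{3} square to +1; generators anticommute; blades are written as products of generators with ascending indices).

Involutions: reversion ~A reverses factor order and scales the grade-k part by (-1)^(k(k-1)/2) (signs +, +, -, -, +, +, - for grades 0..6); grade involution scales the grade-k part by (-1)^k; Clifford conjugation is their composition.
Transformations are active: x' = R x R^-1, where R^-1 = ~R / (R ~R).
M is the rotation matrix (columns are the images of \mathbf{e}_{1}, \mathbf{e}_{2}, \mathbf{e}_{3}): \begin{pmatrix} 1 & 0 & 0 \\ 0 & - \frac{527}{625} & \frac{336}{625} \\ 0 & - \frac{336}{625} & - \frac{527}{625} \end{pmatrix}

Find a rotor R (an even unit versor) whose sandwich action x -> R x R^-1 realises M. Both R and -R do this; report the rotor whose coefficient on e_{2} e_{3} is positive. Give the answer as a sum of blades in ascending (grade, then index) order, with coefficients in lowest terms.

Method: write R = a + b12*e_{1} e_{2} + b13*e_{1} e_{3} + b23*e_{2} e_{3} with a^2 + b12^2 + b13^2 + b23^2 = 1 (so R^-1 = ~R). Expanding the columns R e_j ~R gives tr M = 4a^2 - 1 and, from the antisymmetric part, M21 - M12 = -4a*b12, M13 - M31 = 4a*b13, M32 - M23 = -4a*b23.
Here tr M = -\frac{429}{625}, so a^2 = (1 + tr M)/4 = \frac{49}{625} and a = ±\frac{7}{25}. Taking a = \frac{7}{25}: M21 - M12 = 0, M13 - M31 = 0, M32 - M23 = -\frac{672}{625}, giving b12 = 0, b13 = 0, b23 = \frac{24}{25}, i.e. R = \frac{7}{25} + \frac{24}{25} e_{2} e_{3}.
Its e_{2} e_{3} coefficient is already positive.
Answer: \frac{7}{25} + \frac{24}{25} e_{2} e_{3}. Note: both R and -R realise this M (trace -\frac{429}{625}); the covering map identifies them, and the e_{2} e_{3}-coefficient sign is the tie-breaker.


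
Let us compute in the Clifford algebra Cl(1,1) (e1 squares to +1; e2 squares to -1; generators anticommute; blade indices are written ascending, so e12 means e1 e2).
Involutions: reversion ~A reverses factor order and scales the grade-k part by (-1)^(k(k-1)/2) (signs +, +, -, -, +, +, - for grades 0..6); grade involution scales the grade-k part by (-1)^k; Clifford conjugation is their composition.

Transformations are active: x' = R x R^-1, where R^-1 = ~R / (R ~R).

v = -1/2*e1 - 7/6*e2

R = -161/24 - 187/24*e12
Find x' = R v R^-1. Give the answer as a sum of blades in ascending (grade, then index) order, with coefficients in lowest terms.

~R = -161/24 + 187/24*e12, and R ~R = -377/24, so R^-1 = ~R / (-377/24).
R v = -413/72*e1 + 283/72*e2
Answer: -59707/13572*e1 + 61397/13572*e2


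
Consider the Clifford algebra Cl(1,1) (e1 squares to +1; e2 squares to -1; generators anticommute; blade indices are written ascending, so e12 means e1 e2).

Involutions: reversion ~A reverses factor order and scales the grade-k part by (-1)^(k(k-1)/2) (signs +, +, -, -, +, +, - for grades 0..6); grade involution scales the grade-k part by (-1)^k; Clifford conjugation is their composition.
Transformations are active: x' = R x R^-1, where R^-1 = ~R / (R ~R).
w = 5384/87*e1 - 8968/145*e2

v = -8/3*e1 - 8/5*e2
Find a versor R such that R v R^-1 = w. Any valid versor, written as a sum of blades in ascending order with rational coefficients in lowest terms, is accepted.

Sketch: the shared square 1024/225 makes R = v + w = 5152/87*e1 - 1840/29*e2 the natural versor; its sandwich fixes that direction, negates (v - w)/2, and sends v to w.
Answer: 5152/87*e1 - 1840/29*e2


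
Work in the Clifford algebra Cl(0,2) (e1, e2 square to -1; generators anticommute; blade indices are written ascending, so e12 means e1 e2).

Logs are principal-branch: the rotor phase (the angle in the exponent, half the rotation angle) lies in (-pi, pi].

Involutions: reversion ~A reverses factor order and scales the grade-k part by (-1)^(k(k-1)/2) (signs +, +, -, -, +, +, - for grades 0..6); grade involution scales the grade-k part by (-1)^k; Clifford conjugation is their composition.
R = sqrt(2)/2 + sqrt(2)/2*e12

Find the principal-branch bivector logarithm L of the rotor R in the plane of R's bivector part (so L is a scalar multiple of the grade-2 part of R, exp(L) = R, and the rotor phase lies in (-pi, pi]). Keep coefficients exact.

The scalar part of R is sqrt(2)/2, so the principal-branch rotor phase is pinned; divide the bivector part by its sine to get the unit plane — L is the phase times that plane.
Concretely: cos(phase) = sqrt(2)/2 gives phase = ±pi/4, and since phase/sin(phase) is even the sign is immaterial: L = (phase/sin(phase)) * <R>_2 = (sqrt(2)*pi/4) * <R>_2.
Answer: pi/4*e12


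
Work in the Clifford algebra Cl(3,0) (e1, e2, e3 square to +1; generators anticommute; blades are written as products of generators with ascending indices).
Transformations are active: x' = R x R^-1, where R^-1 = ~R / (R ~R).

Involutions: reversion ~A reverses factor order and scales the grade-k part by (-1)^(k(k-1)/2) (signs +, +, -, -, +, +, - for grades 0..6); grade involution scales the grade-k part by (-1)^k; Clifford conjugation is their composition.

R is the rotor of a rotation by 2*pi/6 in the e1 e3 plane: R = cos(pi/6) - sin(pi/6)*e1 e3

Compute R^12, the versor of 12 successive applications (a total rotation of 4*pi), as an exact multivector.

Rotor phase runs at HALF the rotation angle; powers of one rotor simply add phase, so after 12 steps in e1 e3 the phase is 12*pi/6 = 2*pi and R^12 = cos(2*pi) - sin(2*pi)*e1 e3.
cos(2*pi) = 1 and sin(2*pi) = 0, so R^12 = 1. The total rotation 4*pi is 2 full turns, so every vector returns to itself, yet the rotor is +1, back on the identity sheet (an even number of 2*pi turns).
Answer: 1


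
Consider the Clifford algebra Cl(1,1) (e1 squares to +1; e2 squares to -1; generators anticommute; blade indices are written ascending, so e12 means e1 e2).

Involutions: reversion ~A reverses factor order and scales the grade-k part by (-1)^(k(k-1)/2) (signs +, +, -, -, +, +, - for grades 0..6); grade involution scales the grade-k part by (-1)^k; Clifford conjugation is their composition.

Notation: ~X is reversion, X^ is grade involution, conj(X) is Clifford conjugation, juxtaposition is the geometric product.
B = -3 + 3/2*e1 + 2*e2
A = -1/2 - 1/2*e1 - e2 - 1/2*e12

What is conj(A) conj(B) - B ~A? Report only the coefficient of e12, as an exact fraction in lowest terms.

first term: 11/4 + 1/4*e1 - 5/4*e2 - e12
second term: 11/4 + 7/4*e1 + 11/4*e2 - 2*e12
Answer: 1


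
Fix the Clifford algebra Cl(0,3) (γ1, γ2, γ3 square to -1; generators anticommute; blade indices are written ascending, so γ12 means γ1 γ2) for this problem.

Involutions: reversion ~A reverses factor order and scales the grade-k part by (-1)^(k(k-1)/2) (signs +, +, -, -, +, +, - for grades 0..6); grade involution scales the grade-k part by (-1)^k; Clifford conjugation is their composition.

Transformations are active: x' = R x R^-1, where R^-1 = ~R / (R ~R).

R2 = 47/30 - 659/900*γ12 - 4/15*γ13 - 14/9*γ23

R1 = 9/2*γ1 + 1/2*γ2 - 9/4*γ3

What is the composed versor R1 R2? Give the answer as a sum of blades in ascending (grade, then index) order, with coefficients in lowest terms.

Distribute over the terms of R1 (each basis-blade product reordered to ascending indices, repeated generators contracted through their squares):
(9/2*γ1) R2 = 141/20*γ1 + 659/200*γ2 + 6/5*γ3 - 7*γ123
(1/2*γ2) R2 = -659/1800*γ1 + 47/60*γ2 + 7/9*γ3 + 2/15*γ123
(-9/4*γ3) R2 = 3/5*γ1 + 7/2*γ2 - 141/40*γ3 + 659/400*γ123
Summing the partial products and collecting blades:
Answer: 13111/1800*γ1 + 4547/600*γ2 - 557/360*γ3 - 6263/1200*γ123


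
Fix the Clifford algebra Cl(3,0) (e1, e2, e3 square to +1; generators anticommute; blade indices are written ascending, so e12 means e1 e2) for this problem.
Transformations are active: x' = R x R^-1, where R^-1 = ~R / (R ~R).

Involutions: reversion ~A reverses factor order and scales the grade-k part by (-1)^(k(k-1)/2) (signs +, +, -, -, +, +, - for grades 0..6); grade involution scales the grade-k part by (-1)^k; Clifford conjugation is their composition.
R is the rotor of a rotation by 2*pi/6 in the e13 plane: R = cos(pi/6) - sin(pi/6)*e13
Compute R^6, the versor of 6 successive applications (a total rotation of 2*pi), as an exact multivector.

The rotor phase is half the rotation angle and phases add under composition, so 6 steps in the e13 plane accumulate phase 6*(pi/6) = pi: R^6 = cos(pi) - sin(pi)*e13.
cos(pi) = -1 and sin(pi) = 0, so R^6 = -1. The total rotation 2*pi is 1 full turn, so every vector returns to itself, yet the rotor is -1, on the OTHER sheet of the double cover (an odd number of 2*pi turns).
Answer: -1


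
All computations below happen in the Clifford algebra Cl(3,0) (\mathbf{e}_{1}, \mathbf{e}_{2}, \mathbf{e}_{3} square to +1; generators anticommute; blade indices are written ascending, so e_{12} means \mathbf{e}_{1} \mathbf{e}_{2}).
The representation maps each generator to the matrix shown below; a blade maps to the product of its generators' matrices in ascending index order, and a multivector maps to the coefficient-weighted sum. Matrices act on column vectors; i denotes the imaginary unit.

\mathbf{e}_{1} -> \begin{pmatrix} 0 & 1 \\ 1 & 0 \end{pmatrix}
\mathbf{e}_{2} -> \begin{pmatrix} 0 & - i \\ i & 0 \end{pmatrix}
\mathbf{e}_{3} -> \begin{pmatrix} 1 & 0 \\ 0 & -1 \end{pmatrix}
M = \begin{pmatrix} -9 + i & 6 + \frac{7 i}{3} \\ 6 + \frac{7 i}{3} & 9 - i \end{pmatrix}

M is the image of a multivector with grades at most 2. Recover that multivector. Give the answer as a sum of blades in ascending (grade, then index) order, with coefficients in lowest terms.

Method: 1, rho(e_{1}), rho(e_{2}), rho(e_{3}) form a trace-orthogonal basis of the 2x2 complex matrices (tr(X Y) = 2 if X = Y, else 0), so M = m0*1 + m1*rho(e_{1}) + m2*rho(e_{2}) + m3*rho(e_{3}) with m0 = tr(M)/2 = 0, m1 = tr(M rho(e_{1}))/2 = 6 + \frac{7 i}{3}, m2 = tr(M rho(e_{2}))/2 = 0, m3 = tr(M rho(e_{3}))/2 = -9 + i.
Multiplying table entries, the bivector images are rho(e_{12}) = i*rho(e_{3}), rho(e_{13}) = -i*rho(e_{2}), rho(e_{23}) = i*rho(e_{1}); with real blade coefficients the real parts of m0..m3 are the coefficients of 1, e_{1}, e_{2}, e_{3} and the imaginary parts give the bivectors (e_{23}: Im m1, e_{13}: -Im m2, e_{12}: Im m3).
Answer: 6 e_{1} - 9 e_{3} + e_{12} + \frac{7}{3} e_{23}


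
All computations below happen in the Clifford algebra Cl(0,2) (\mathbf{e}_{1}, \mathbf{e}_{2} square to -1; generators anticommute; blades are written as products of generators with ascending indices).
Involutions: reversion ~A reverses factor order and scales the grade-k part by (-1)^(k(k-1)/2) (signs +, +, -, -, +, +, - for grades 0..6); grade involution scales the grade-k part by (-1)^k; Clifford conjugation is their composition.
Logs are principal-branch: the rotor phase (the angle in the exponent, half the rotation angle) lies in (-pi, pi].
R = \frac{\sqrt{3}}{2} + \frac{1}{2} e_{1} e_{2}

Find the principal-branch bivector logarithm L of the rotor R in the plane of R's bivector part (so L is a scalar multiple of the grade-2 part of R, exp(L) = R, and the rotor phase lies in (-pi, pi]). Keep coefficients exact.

The scalar part of R is \frac{\sqrt{3}}{2}, so the principal-branch rotor phase is pinned; divide the bivector part by its sine to get the unit plane — L is the phase times that plane.
Concretely: cos(phase) = \frac{\sqrt{3}}{2} gives phase = ±\frac{\pi}{6}, and since phase/sin(phase) is even the sign is immaterial: L = (phase/sin(phase)) * <R>_2 = (\frac{\pi}{3}) * <R>_2.
Answer: \frac{\pi}{6} e_{1} e_{2}


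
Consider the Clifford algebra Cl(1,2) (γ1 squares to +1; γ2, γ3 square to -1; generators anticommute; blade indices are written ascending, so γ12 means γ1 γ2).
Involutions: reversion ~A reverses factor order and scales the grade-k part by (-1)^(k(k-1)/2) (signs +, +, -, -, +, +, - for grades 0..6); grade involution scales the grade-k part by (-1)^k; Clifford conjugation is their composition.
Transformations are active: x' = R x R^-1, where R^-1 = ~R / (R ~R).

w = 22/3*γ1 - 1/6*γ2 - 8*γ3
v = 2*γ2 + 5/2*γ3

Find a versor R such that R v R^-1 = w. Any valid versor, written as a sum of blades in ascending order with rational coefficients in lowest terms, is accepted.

Why this works: both vectors square to -41/4, so q(v) = q(w) and R = v + w = 22/3*γ1 + 11/6*γ2 - 11/2*γ3 carries v to w — its own direction survives, the complement (v - w)/2 flips.
Answer: 22/3*γ1 + 11/6*γ2 - 11/2*γ3


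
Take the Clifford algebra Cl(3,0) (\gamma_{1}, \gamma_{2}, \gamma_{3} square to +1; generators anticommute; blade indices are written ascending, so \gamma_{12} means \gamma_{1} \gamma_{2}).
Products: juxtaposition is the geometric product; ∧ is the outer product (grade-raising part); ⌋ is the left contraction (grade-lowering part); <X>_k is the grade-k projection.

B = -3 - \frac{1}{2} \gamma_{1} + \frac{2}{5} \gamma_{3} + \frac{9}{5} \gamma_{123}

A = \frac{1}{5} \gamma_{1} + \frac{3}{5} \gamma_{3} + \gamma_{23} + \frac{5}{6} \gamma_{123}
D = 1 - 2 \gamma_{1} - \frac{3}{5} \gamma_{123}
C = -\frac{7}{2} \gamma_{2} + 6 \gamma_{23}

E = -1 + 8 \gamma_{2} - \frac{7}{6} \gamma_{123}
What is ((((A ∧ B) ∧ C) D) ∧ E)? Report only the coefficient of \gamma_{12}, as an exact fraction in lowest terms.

step 1: -\frac{3}{5} \gamma_{1} - \frac{9}{5} \gamma_{3} + \frac{19}{50} \gamma_{13} - 3 \gamma_{23} - 3 \gamma_{123}
step 2: \frac{21}{10} \gamma_{12} - \frac{63}{10} \gamma_{23} - \frac{227}{100} \gamma_{123}
step 3: -\frac{681}{500} - \frac{189}{50} \gamma_{1} + \frac{21}{5} \gamma_{2} + \frac{63}{50} \gamma_{3} + \frac{21}{10} \gamma_{12} - \frac{44}{25} \gamma_{23} + \frac{1033}{100} \gamma_{123}
step 4: \frac{681}{500} + \frac{189}{50} \gamma_{1} - \frac{1887}{125} \gamma_{2} - \frac{63}{50} \gamma_{3} - \frac{1617}{50} \gamma_{12} - \frac{208}{25} \gamma_{23} - \frac{8741}{1000} \gamma_{123}
Answer: -\frac{1617}{50}


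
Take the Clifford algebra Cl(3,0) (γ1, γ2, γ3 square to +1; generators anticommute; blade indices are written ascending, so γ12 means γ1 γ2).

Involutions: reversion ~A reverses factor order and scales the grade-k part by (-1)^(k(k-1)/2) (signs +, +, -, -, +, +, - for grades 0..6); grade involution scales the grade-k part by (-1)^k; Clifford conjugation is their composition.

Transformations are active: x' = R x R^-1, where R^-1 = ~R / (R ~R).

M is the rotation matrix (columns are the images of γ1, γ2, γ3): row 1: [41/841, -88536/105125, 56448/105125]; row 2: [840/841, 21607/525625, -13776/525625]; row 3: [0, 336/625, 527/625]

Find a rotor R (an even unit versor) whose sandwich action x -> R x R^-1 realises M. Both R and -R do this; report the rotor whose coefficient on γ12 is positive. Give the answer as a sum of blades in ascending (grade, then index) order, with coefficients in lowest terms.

Method: write R = a + b12*γ12 + b13*γ13 + b23*γ23 with a^2 + b12^2 + b13^2 + b23^2 = 1 (so R^-1 = ~R). Expanding the columns R e_j ~R gives tr M = 4a^2 - 1 and, from the antisymmetric part, M21 - M12 = -4a*b12, M13 - M31 = 4a*b13, M32 - M23 = -4a*b23.
Here tr M = 490439/525625, so a^2 = (1 + tr M)/4 = 254016/525625 and a = ±504/725. Taking a = 504/725: M21 - M12 = 193536/105125, M13 - M31 = 56448/105125, M32 - M23 = 296352/525625, giving b12 = -96/145, b13 = 28/145, b23 = -147/725, i.e. R = 504/725 - 96/145*γ12 + 28/145*γ13 - 147/725*γ23.
Its γ12 coefficient is negative, so report the other preimage -R.
Answer: -504/725 + 96/145*γ12 - 28/145*γ13 + 147/725*γ23. Key observation: the double cover Spin(3) -> SO(3) sends R and -R to the same matrix (trace 490439/525625 here), so the stated sign of the γ12 coefficient is what selects one sheet.


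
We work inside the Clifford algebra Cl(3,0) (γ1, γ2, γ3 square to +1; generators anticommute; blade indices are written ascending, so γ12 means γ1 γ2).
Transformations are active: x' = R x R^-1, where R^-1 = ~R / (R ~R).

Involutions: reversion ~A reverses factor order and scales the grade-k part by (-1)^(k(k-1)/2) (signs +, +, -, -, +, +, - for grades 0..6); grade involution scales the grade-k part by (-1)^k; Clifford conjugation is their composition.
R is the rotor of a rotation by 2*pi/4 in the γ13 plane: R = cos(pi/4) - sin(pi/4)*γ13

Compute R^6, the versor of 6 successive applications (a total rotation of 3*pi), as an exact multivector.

Rotor phase runs at HALF the rotation angle; powers of one rotor simply add phase, so after 6 steps in γ13 the phase is 6*pi/4 = 3*pi/2 and R^6 = cos(3*pi/2) - sin(3*pi/2)*γ13.
cos(3*pi/2) = 0 and sin(3*pi/2) = -1, so R^6 = γ13. The net rotation is 1*pi (after discarding 1 full turn, each of which contributes a factor -1 to the rotor); the rotor keeps the half-angle phase exactly.
Answer: γ13


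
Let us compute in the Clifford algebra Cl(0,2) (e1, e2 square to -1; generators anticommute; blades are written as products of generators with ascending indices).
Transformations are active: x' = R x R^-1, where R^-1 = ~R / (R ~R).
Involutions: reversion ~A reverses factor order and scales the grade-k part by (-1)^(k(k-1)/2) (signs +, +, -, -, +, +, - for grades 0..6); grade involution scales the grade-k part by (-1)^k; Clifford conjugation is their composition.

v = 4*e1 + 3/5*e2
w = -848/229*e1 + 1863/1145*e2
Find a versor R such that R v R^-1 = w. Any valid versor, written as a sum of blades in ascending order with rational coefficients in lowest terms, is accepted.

Why this works: both vectors square to -409/25, so q(v) = q(w) and R = v + w = 68/229*e1 + 510/229*e2 carries v to w — its own direction survives, the complement (v - w)/2 flips.
Answer: 68/229*e1 + 510/229*e2


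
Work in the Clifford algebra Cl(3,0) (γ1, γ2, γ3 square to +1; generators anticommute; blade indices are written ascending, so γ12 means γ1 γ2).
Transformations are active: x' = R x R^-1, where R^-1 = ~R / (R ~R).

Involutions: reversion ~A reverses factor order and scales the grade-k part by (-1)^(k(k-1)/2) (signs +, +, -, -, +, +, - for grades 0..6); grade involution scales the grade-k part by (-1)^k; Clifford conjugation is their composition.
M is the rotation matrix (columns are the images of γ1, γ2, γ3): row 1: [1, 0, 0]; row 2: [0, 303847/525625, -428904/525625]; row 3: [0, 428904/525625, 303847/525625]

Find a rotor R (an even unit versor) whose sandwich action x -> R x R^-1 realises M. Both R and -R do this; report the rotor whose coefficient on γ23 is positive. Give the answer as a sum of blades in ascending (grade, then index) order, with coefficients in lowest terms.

Method: write R = a + b12*γ12 + b13*γ13 + b23*γ23 with a^2 + b12^2 + b13^2 + b23^2 = 1 (so R^-1 = ~R). Expanding the columns R e_j ~R gives tr M = 4a^2 - 1 and, from the antisymmetric part, M21 - M12 = -4a*b12, M13 - M31 = 4a*b13, M32 - M23 = -4a*b23.
Here tr M = 1133319/525625, so a^2 = (1 + tr M)/4 = 414736/525625 and a = ±644/725. Taking a = 644/725: M21 - M12 = 0, M13 - M31 = 0, M32 - M23 = 857808/525625, giving b12 = 0, b13 = 0, b23 = -333/725, i.e. R = 644/725 - 333/725*γ23.
Its γ23 coefficient is negative, so report the other preimage -R.
Answer: -644/725 + 333/725*γ23. Sheet selection: the two-to-one cover makes ±R indistinguishable at the matrix level (trace 1133319/525625), so uniqueness comes from the required sign on γ23.


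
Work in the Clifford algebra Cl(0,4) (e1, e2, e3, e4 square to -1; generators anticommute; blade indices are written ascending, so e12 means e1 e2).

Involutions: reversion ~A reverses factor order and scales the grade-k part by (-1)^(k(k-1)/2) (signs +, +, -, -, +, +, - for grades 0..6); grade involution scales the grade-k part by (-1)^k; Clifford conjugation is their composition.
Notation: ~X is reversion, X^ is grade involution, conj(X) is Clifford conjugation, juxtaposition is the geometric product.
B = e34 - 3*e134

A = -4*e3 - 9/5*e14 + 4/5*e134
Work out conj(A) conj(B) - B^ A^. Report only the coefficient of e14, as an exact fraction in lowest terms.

first term: -12/5 + 4/5*e1 - 27/5*e3 + 4*e4 - 9/5*e13 - 12*e14
second term: -12/5 + 4/5*e1 - 27/5*e3 + 4*e4 + 9/5*e13 + 12*e14
Answer: -24


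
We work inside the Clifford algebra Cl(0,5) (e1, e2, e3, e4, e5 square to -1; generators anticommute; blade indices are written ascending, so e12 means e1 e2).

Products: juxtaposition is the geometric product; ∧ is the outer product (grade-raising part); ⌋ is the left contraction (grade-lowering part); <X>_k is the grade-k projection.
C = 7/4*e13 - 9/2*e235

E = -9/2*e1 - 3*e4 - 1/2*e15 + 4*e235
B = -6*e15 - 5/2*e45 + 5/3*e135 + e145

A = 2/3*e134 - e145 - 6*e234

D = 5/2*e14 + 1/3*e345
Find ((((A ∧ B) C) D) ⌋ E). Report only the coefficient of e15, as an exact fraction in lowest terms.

step 1: -36*e12345
step 2: 162*e14 - 63*e245
step 3: -405 + 21*e23 + 315/2*e125 + 54*e135
step 4: 3645/2*e1 + 1215*e4 - 84*e5 + 405/2*e15 - 1620*e235
Answer: 405/2


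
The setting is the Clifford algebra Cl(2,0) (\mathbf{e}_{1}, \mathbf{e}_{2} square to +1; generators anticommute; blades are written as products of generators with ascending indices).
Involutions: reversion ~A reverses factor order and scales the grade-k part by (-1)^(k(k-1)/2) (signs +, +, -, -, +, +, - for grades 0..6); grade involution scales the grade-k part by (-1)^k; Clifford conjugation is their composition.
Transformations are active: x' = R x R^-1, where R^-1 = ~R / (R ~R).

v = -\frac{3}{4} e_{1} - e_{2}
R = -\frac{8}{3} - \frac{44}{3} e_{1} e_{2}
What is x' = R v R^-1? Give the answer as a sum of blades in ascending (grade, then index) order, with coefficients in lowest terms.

~R = -\frac{8}{3} + \frac{44}{3} e_{1} e_{2}, and R ~R = \frac{2000}{9}, so R^-1 = ~R / (\frac{2000}{9}).
R v = \frac{50}{3} e_{1} - \frac{25}{3} e_{2}
Answer: \frac{7}{20} e_{1} + \frac{6}{5} e_{2}


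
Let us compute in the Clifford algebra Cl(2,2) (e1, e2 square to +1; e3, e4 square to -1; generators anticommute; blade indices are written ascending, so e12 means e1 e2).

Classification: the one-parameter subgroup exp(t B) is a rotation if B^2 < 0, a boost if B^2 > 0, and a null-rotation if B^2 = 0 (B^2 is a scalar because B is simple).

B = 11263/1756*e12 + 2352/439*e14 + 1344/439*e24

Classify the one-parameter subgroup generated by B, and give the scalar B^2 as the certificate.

B^2 term by term: the squares give (11263/1756)^2*(e12)^2 + (2352/439)^2*(e14)^2 + (1344/439)^2*(e24)^2 = 126855169/3083536*(-1) + 5531904/192721*(+1) + 1806336/192721*(+1) = -49/16 (each basis 2-blade squares to minus the product of its generators' squares); cross terms between blades sharing an index anticommute and cancel. So B^2 = -49/16.
Answer: rotation, certificate B^2 = -49/16. The invariant at work: B^2 = -49/16 is unchanged by conjugation, hence its sign classifies the subgroup whatever basis B is written in.


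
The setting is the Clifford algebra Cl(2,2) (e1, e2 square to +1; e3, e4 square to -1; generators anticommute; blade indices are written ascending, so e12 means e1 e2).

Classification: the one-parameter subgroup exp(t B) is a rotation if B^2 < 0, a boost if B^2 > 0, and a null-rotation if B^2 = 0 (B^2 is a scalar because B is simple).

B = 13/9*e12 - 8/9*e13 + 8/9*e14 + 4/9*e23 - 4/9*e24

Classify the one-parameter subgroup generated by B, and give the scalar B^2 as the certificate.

B^2 term by term: the squares give (13/9)^2*(e12)^2 + (-8/9)^2*(e13)^2 + (8/9)^2*(e14)^2 + (4/9)^2*(e23)^2 + (-4/9)^2*(e24)^2 = 169/81*(-1) + 64/81*(+1) + 64/81*(+1) + 16/81*(+1) + 16/81*(+1) = -1/9 (each basis 2-blade squares to minus the product of its generators' squares); cross terms between blades sharing an index anticommute and cancel; the commuting (index-disjoint) pairs give grade-4 terms 2*c*c'*(blade product), which cancel blade by blade — e1234: -64/81 + 64/81 = 0 — confirming B is simple. So B^2 = -1/9.
Answer: rotation, certificate B^2 = -1/9. Certificate logic: -1/9 is a conjugation-invariant scalar, so its sign fixes rotation versus boost versus null-rotation outright.


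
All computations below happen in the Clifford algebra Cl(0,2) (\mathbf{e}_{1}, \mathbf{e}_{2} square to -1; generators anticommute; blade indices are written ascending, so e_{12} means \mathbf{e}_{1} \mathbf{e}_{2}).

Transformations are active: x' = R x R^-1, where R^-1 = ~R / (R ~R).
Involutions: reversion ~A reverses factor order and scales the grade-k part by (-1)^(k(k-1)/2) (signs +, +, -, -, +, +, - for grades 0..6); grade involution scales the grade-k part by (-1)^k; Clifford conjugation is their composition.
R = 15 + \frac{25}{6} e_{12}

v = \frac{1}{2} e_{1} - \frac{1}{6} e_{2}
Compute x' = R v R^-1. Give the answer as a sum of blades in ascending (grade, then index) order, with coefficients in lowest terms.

~R = 15 - \frac{25}{6} e_{12}, and R ~R = \frac{8725}{36}, so R^-1 = ~R / (\frac{8725}{36}).
R v = \frac{295}{36} e_{1} - \frac{5}{12} e_{2}
Answer: \frac{359}{698} e_{1} + \frac{241}{2094} e_{2}


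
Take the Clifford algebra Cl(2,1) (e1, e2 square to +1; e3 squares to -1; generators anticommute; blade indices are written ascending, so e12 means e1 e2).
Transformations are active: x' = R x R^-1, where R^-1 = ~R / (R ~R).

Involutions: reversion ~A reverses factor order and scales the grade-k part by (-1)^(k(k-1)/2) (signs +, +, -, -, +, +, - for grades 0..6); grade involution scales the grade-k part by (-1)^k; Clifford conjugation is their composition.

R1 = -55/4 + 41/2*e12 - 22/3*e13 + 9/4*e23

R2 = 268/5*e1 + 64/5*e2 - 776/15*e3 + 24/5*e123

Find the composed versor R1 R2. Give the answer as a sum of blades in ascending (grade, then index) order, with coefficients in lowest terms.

Distribute over the terms of R1 (each basis-blade product reordered to ascending indices, repeated generators contracted through their squares):
(-55/4) R2 = -737*e1 - 176*e2 + 2134/3*e3 - 66*e123
(41/2*e12) R2 = 1312/5*e1 - 5494/5*e2 - 492/5*e3 - 15908/15*e123
(-22/3*e13) R2 = -17072/45*e1 + 176/5*e2 + 5896/15*e3 + 1408/15*e123
(9/4*e23) R2 = 54/5*e1 + 582/5*e2 - 144/5*e3 + 603/5*e123
Summing the partial products and collecting blades:
Answer: -37943/45*e1 - 5616/5*e2 + 4886/5*e3 - 13681/15*e123
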